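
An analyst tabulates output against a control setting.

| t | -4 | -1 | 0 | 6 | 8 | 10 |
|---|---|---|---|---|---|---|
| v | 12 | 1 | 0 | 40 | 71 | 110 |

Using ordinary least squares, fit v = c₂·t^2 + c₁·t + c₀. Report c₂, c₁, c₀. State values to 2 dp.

c₂ = 1.02, c₁ = 0.80, c₀ = -0.31

Forming AᵀA = [[15649, 1663, 217]; [1663, 217, 19]; [217, 19, 6]] and Aᵀv = [17177, 1859, 234]ᵀ gives AᵀA·[c₂, c₁, c₀]ᵀ = Aᵀv.
Solving the 3×3 system (Gaussian elimination) gives c₂ = 68916/67795, c₁ = 10896/13559, c₀ = -20977/67795.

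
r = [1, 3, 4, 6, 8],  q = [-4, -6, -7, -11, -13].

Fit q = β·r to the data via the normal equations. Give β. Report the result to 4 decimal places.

β = -1.7460

Compute the Gram sums: Σr·r = 126.
For Aᵀq: Σr·q = -220.
So AᵀA·[β]ᵀ = Aᵀq: [[126]]·[β]ᵀ = [-220]ᵀ.
Hence β = -220 / 126 ≈ -1.74603.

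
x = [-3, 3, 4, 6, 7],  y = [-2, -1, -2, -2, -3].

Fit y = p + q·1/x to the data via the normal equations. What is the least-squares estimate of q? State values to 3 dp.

From the data, Σ1 = 5, Σ1/x = 47/84, Σ1/x·1/x = 261/784.
Moment sums: Σy = -10, Σ1/x·y = -13/14.
So AᵀA·[p, q]ᵀ = Aᵀy: [[5, 47/84]; [47/84, 261/784]]·[p, q]ᵀ = [-10, -13/14]ᵀ.
Eliminating q: (261/784)·(row 1) − (47/84)·(row 2) gives (596/441)·p = (261/784)·(-10) − (47/84)·(-13/14) = -59/21, so p = -1239/596.
Then q = ((-13/14) − (47/84)·(-1239/596))/(261/784) = 105/149.

q = 0.705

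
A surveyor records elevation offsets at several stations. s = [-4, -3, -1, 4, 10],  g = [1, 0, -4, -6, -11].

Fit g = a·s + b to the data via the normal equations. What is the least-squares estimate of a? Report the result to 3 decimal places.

Setting ∂/∂a … = 0 gives: 142·a + 6·b = -134;  6·a + 5·b = -20.
(Σs·s = 142, Σs = 6, Σ1 = 5, Σs·g = -134, Σg = -20.)
Determinant 142·5 − 6² = 674.
a = ((-134)·5 − 6·(-20))/674 = -275/337; b = (142·(-20) − 6·(-134))/674 = -1018/337.

a = -0.816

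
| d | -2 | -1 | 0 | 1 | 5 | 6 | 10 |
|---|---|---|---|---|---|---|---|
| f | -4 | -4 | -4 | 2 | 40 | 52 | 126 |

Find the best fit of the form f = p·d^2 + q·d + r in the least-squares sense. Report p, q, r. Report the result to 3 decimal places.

AᵀA·[p, q, r]ᵀ = Aᵀf reads: 11939·p + 1333·q + 167·r = 15454;  1333·p + 167·q + 19·r = 1786;  167·p + 19·q + 7·r = 208.
(Σd^2·d^2 = 11939, Σd^2·d = 1333, Σd^2 = 167, Σd·d = 167, Σd = 19, Σ1 = 7, Σd^2·f = 15454, Σd·f = 1786, Σf = 208.)
Row-reducing yields p = 238937/252561, q = 851513/252561, r = -168978/84187.

p = 0.946, q = 3.372, r = -2.007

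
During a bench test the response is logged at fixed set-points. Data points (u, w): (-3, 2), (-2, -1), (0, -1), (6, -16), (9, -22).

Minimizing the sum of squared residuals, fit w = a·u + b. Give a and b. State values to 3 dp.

a = -2.018, b = -3.564

From the data, Σu·u = 130, Σu = 10, Σ1 = 5.
Moment sums: Σu·w = -298, Σw = -38.
Δ = 130·5 − 10² = 550.
a = ((-298)·5 − 10·(-38))/550 = -111/55; b = (130·(-38) − 10·(-298))/550 = -196/55.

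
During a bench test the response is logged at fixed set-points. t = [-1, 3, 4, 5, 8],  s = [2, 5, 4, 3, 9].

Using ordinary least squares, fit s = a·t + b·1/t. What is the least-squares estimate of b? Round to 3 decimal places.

The normal system AᵀA·[a, b]ᵀ = Aᵀs is [[115, 5]; [5, 17701/14400]]·[a, b]ᵀ = [116, 287/120]ᵀ.
Eliminating b: (17701/14400)·(row 1) − 5·(row 2) gives (335123/2880)·a = (17701/14400)·116 − 5·(287/120) = 470279/3600, so a = 1881116/1675615.
Then b = ((287/120) − 5·(1881116/1675615))/(17701/14400) = -878280/335123.

b = -2.621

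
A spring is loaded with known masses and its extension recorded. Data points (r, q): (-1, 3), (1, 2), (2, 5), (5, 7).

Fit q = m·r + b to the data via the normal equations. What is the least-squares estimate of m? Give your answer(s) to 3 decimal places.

Sums needed: Σr·r = 31, Σr = 7, Σ1 = 4.
Right-hand side: Σr·q = 44, Σq = 17.
AᵀA·[m, b]ᵀ = Aᵀq becomes [[31, 7]; [7, 4]]·[m, b]ᵀ = [44, 17]ᵀ.
Eliminating b: 4·(row 1) − 7·(row 2) gives 75·m = 4·44 − 7·17 = 57, so m = 19/25.
Then b = (17 − 7·(19/25))/4 = 73/25.

m = 0.760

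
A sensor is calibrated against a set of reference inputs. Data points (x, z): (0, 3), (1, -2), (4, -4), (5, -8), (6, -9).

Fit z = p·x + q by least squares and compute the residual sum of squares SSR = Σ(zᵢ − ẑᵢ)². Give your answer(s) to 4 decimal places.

MᵀM·[p, q]ᵀ = Mᵀz reads: 78·p + 16·q = -112;  16·p + 5·q = -20.
(Σx·x = 78, Σx = 16, Σ1 = 5, Σx·z = -112, Σz = -20.)
Eliminating q: 5·(row 1) − 16·(row 2) gives 134·p = 5·(-112) − 16·(-20) = -240, so p = -120/67.
Then q = ((-20) − 16·(-120/67))/5 = 116/67.
Residuals: 85/67, -130/67, 96/67, -52/67, 1/67; SSR = 538/67.

SSR = 8.0299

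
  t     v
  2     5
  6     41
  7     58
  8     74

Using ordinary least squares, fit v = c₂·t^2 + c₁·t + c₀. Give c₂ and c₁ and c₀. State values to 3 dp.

c₂ = 1.200, c₁ = -0.410, c₀ = 0.976

The normal equations are: 7809·c₂ + 1079·c₁ + 153·c₀ = 9074;  1079·c₂ + 153·c₁ + 23·c₀ = 1254;  153·c₂ + 23·c₁ + 4·c₀ = 178.
Row-reducing yields c₂ = 541/451, c₁ = -185/451, c₀ = 40/41.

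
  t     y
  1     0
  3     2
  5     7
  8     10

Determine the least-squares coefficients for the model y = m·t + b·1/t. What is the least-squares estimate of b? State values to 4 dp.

Sums needed: Σt·t = 99, Σt·1/t = 4, Σ1/t·1/t = 16801/14400.
Right-hand side: Σt·y = 121, Σ1/t·y = 199/60.
Normal equations: [[99, 4]; [4, 16801/14400]]·[m, b]ᵀ = [121, 199/60]ᵀ.
Determinant 99·(16801/14400) − 4² = 159211/1600.
m = (121·(16801/14400) − 4·(199/60))/(159211/1600) = 1841881/1432899; b = (99·(199/60) − 4·121)/(159211/1600) = -249040/159211.

b = -1.5642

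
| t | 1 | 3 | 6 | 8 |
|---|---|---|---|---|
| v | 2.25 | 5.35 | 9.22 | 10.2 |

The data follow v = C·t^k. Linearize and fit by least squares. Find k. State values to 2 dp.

Let Y = ln v. Fitting Y = k·ln t + ln C by least squares:
AᵀA = [[8.7414, 4.9698]; [4.9698, 4]], rhs = [10.6519, 7.0318]ᵀ  (here Σln t = 4.9698, Σ(ln t)² = 8.7414, Σln v = 7.0318, Σln t·ln v = 10.6519).
Δ = 8.7414·4 − (4.9698)² = 10.2667; k = (10.6519·4 − 4.9698·7.0318)/10.2667 = 0.74620, ln C = (8.7414·7.0318 − 4.9698·10.6519)/10.2667 = 0.83083.

k = 0.75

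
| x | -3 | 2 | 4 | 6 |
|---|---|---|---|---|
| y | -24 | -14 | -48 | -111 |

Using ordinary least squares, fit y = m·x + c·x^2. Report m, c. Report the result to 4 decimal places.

With design matrix M, MᵀM = [[65, 261]; [261, 1649]] and Mᵀy = [-814, -5036]ᵀ.
Eliminating c: 1649·(row 1) − 261·(row 2) gives 39064·m = 1649·(-814) − 261·(-5036) = -27890, so m = -13945/19532.
Then c = ((-5036) − 261·(-13945/19532))/1649 = -57443/19532.

m = -0.7140, c = -2.9410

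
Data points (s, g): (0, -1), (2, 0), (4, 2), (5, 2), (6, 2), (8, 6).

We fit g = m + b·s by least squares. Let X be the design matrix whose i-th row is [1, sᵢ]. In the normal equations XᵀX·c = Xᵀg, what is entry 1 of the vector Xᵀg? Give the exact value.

Entry 1 ↔ basis 1, so (Xᵀg)_{1} = Σᵢ gᵢ = (1)·(-1) + (1)·(0) + (1)·(2) + (1)·(2) + (1)·(2) + (1)·(6) = 11.

11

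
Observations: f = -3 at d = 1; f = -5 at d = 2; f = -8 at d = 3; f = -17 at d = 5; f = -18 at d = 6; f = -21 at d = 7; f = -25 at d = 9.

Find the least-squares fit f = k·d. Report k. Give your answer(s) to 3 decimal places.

The normal system AᵀA·[k]ᵀ = Aᵀf is [[205]]·[k]ᵀ = [-602]ᵀ.
Hence k = -602 / 205 ≈ -2.93659.

k = -2.937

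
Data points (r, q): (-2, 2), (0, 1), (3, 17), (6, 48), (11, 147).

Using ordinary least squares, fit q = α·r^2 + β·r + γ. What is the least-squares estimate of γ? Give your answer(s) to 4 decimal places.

The normal system XᵀX·[α, β, γ]ᵀ = Xᵀq is [[16034, 1566, 170]; [1566, 170, 18]; [170, 18, 5]]·[α, β, γ]ᵀ = [19676, 1952, 215]ᵀ.
Row-reducing yields α = 1419/1351, β = 2260/1351, γ = 1711/1351.

γ = 1.2665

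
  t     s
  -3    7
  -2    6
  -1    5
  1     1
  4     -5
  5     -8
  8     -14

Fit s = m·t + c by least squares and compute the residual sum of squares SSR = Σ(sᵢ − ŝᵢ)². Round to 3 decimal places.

Entries of MᵀM: Σt·t = 120, Σt = 12, Σ1 = 7.
Moment sums: Σt·s = -209, Σs = -8.
Normal equations: [[120, 12]; [12, 7]]·[m, c]ᵀ = [-209, -8]ᵀ.
Determinant 120·7 − 12² = 696.
m = ((-209)·7 − 12·(-8))/696 = -1367/696; c = (120·(-8) − 12·(-209))/696 = 129/58.
Residuals: -259/232, -53/348, 565/696, 515/696, 55/87, -281/696, -89/174; SSR = 2297/696.

SSR = 3.300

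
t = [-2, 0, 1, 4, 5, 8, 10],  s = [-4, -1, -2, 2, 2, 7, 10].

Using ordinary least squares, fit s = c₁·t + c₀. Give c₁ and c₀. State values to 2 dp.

The normal system XᵀX·[c₁, c₀]ᵀ = Xᵀs is [[210, 26]; [26, 7]]·[c₁, c₀]ᵀ = [180, 14]ᵀ.
Δ = 210·7 − 26² = 794.
c₁ = (180·7 − 26·14)/794 = 448/397; c₀ = (210·14 − 26·180)/794 = -870/397.

c₁ = 1.13, c₀ = -2.19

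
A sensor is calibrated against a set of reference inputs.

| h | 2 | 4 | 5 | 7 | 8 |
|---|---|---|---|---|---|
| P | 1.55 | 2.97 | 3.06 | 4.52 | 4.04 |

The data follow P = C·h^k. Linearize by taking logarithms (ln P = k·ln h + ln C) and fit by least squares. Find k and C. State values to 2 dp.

Linearized form: ln P = k·ln h + ln C. From the 5 transformed points,
AᵀA = [[13.1032, 7.7142]; [7.7142, 5]], rhs = [9.4517, 5.5500]ᵀ  (here Σln h = 7.7142, Σ(ln h)² = 13.1032, Σln P = 5.5500, Σln h·ln P = 9.4517).
Slope k = (n·Σln h·ln P − Σln h·Σln P)/(n·Σ(ln h)² − (Σln h)²) = (5·9.4517 − 7.7142·5.5500)/6.0066 = 0.73995; ln C = (Σln P − k·Σln h)/n = -0.03163, so C = exp(-0.03163) = 0.96886.

k = 0.74, C = 0.97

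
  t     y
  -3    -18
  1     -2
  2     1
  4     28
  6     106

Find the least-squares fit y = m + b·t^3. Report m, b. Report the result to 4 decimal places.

m = -3.5400, b = 0.5065

MᵀM·[m, b]ᵀ = Mᵀy reads: 5·m + 262·b = 115;  262·m + 51546·b = 25180.
Δ = 5·51546 − 262² = 189086.
m = (115·51546 − 262·25180)/189086 = -334685/94543; b = (5·25180 − 262·115)/189086 = 47885/94543.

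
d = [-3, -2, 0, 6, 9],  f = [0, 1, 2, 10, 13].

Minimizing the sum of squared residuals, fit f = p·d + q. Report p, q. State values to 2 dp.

From the data, Σd·d = 130, Σd = 10, Σ1 = 5.
For Mᵀf: Σd·f = 175, Σf = 26.
det = 130·5 − 10² = 550.
p = (175·5 − 10·26)/550 = 123/110; q = (130·26 − 10·175)/550 = 163/55.

p = 1.12, q = 2.96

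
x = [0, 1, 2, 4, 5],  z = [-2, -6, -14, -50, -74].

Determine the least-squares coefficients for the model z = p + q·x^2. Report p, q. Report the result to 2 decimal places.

Forming AᵀA = [[5, 46]; [46, 898]] and Aᵀz = [-146, -2712]ᵀ gives AᵀA·[p, q]ᵀ = Aᵀz.
Eliminating q: 898·(row 1) − 46·(row 2) gives 2374·p = 898·(-146) − 46·(-2712) = -6356, so p = -3178/1187.
Then q = ((-2712) − 46·(-3178/1187))/898 = -3422/1187.

p = -2.68, q = -2.88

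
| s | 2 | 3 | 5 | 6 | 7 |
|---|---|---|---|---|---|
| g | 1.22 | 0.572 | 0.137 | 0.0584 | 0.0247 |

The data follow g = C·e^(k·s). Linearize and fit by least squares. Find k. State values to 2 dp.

With ln gᵢ as the transformed response and sᵢ as the regressor:
AᵀA = [[123.0000, 23.0000]; [23.0000, 5]], rhs = [-54.1663, -8.8889]ᵀ  (here Σs = 23.0000, Σ(s)² = 123.0000, Σln g = -8.8889, Σs·ln g = -54.1663).
Solving (det = 86.0000): k = -0.77193, ln C = 1.77310.

k = -0.77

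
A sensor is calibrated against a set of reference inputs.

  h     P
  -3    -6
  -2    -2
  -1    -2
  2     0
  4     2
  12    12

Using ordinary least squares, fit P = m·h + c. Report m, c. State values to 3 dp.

m = 1.091, c = -1.515

Setting ∂/∂m … = 0 gives: 178·m + 12·c = 176;  12·m + 6·c = 4.
(Σh·h = 178, Σh = 12, Σ1 = 6, Σh·P = 176, ΣP = 4.)
Eliminating c: 6·(row 1) − 12·(row 2) gives 924·m = 6·176 − 12·4 = 1008, so m = 12/11.
Then c = (4 − 12·(12/11))/6 = -50/33.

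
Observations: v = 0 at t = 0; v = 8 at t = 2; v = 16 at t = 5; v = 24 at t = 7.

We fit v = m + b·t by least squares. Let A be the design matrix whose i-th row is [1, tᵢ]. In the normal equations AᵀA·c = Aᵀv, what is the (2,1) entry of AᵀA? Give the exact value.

Row 2 ↔ basis t, column 1 ↔ basis 1, so (AᵀA)_{2,1} = Σᵢ t = (0)·(1) + (2)·(1) + (5)·(1) + (7)·(1) = 14.

14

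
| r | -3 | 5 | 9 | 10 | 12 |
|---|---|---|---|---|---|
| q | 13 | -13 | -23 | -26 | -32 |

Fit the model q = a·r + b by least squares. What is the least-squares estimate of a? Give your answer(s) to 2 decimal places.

a = -2.98

Entries of XᵀX: Σr·r = 359, Σr = 33, Σ1 = 5.
Moment sums: Σr·q = -955, Σq = -81.
Normal equations: [[359, 33]; [33, 5]]·[a, b]ᵀ = [-955, -81]ᵀ.
Eliminating b: 5·(row 1) − 33·(row 2) gives 706·a = 5·(-955) − 33·(-81) = -2102, so a = -1051/353.
Then b = ((-81) − 33·(-1051/353))/5 = 1218/353.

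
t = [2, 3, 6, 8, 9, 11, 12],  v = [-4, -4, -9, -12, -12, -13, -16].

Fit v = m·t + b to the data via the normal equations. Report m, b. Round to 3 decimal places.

m = -1.178, b = -1.417

Sums needed: Σt·t = 459, Σt = 51, Σ1 = 7.
Right-hand side: Σt·v = -613, Σv = -70.
Normal equations: [[459, 51]; [51, 7]]·[m, b]ᵀ = [-613, -70]ᵀ.
Δ = 459·7 − 51² = 612.
m = ((-613)·7 − 51·(-70))/612 = -721/612; b = (459·(-70) − 51·(-613))/612 = -17/12.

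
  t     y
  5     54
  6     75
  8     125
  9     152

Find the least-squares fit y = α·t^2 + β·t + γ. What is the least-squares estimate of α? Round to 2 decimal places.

XᵀX·[α, β, γ]ᵀ = Xᵀy reads: 12578·α + 1582·β + 206·γ = 24362;  1582·α + 206·β + 28·γ = 3088;  206·α + 28·β + 4·γ = 406.
Row-reducing yields α = 1, β = 53/5, γ = -121/5.

α = 1.00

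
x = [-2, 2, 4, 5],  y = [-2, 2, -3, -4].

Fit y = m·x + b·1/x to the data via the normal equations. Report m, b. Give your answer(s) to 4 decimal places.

m = -1.2024, b = 8.7299

Entries of MᵀM: Σx·x = 49, Σx·1/x = 4, Σ1/x·1/x = 241/400.
Moment sums: Σx·y = -24, Σ1/x·y = 9/20.
Normal equations: [[49, 4]; [4, 241/400]]·[m, b]ᵀ = [-24, 9/20]ᵀ.
Eliminating b: (241/400)·(row 1) − 4·(row 2) gives (5409/400)·m = (241/400)·(-24) − 4·(9/20) = -813/50, so m = -2168/1803.
Then b = ((9/20) − 4·(-2168/1803))/(241/400) = 15740/1803.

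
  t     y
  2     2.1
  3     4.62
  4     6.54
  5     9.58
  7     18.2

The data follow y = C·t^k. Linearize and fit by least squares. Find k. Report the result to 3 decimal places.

Linearized form: ln y = k·ln t + ln C. From the 5 transformed points,
AᵀA = [[9.9861, 6.7334]; [6.7334, 5]], rhs = [14.0817, 9.3114]ᵀ  (here Σln t = 6.7334, Σ(ln t)² = 9.9861, Σln y = 9.3114, Σln t·ln y = 14.0817).
Δ = 9.9861·5 − (6.7334)² = 4.5917; k = (14.0817·5 − 6.7334·9.3114)/4.5917 = 1.67939, ln C = (9.9861·9.3114 − 6.7334·14.0817)/4.5917 = -0.39933.

k = 1.679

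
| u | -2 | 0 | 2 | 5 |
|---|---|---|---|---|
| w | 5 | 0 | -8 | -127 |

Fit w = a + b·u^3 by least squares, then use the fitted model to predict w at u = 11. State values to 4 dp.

Entries of AᵀA: Σ1 = 4, Σu^3 = 125, Σu^3·u^3 = 15753.
For Aᵀw: Σw = -130, Σu^3·w = -15979.
AᵀA·[a, b]ᵀ = Aᵀw becomes [[4, 125]; [125, 15753]]·[a, b]ᵀ = [-130, -15979]ᵀ.
det = 4·15753 − 125² = 47387.
a = ((-130)·15753 − 125·(-15979))/47387 = -50515/47387; b = (4·(-15979) − 125·(-130))/47387 = -47666/47387.
At u = 11: ŵ = (-50515/47387)·(1) + (-47666/47387)·(1331) = -63493961/47387.

ŵ = -1339.9025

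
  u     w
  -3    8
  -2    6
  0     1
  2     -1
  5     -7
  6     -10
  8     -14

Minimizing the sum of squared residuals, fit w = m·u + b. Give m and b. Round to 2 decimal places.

With design matrix A, AᵀA = [[142, 16]; [16, 7]] and Aᵀw = [-245, -17]ᵀ.
Eliminating b: 7·(row 1) − 16·(row 2) gives 738·m = 7·(-245) − 16·(-17) = -1443, so m = -481/246.
Then b = ((-17) − 16·(-481/246))/7 = 251/123.

m = -1.96, b = 2.04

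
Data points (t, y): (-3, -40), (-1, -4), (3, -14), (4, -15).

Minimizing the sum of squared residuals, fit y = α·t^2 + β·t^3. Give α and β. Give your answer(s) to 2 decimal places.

α = -2.96, β = 0.50

Setting ∂/∂α … = 0 gives: 419·α + 1023·β = -730;  1023·α + 5555·β = -254.
(Σt^2·t^2 = 419, Σt^2·t^3 = 1023, Σt^3·t^3 = 5555, Σt^2·y = -730, Σt^3·y = -254.)
det = 419·5555 − 1023² = 1281016.
α = ((-730)·5555 − 1023·(-254))/1281016 = -86257/29114; β = (419·(-254) − 1023·(-730))/1281016 = 160091/320254.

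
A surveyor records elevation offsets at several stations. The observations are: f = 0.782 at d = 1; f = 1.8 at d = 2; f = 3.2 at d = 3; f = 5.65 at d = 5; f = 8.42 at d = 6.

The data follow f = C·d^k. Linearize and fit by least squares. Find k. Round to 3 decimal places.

k = 1.296

Linearized form: ln f = k·ln d + ln C. From the 5 transformed points,
XᵀX = [[7.4881, 5.1930]; [5.1930, 5]], rhs = [8.2898, 5.3673]ᵀ  (here Σln d = 5.1930, Σ(ln d)² = 7.4881, Σln f = 5.3673, Σln d·ln f = 8.2898).
Δ = 7.4881·5 − (5.1930)² = 10.4737; k = (8.2898·5 − 5.1930·5.3673)/10.4737 = 1.29629, ln C = (7.4881·5.3673 − 5.1930·8.2898)/10.4737 = -0.27285.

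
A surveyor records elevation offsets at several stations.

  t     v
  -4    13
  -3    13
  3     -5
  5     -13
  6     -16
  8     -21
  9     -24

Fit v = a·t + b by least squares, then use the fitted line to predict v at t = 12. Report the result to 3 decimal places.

The normal system AᵀA·[a, b]ᵀ = Aᵀv is [[240, 24]; [24, 7]]·[a, b]ᵀ = [-651, -53]ᵀ.
Eliminating b: 7·(row 1) − 24·(row 2) gives 1104·a = 7·(-651) − 24·(-53) = -3285, so a = -1095/368.
Then b = ((-53) − 24·(-1095/368))/7 = 121/46.
At t = 12: v̂ = (-1095/368)·(12) + (121/46)·(1) = -3043/92.

v̂ = -33.076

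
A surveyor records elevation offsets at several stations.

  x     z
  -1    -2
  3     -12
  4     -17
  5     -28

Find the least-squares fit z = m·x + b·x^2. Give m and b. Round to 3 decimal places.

m = -0.144, b = -1.091

Compute the Gram sums: Σx·x = 51, Σx·x^2 = 215, Σx^2·x^2 = 963.
And Σx·z = -242, Σx^2·z = -1082.
Normal equations: [[51, 215]; [215, 963]]·[m, b]ᵀ = [-242, -1082]ᵀ.
Eliminating b: 963·(row 1) − 215·(row 2) gives 2888·m = 963·(-242) − 215·(-1082) = -416, so m = -52/361.
Then b = ((-1082) − 215·(-52/361))/963 = -394/361.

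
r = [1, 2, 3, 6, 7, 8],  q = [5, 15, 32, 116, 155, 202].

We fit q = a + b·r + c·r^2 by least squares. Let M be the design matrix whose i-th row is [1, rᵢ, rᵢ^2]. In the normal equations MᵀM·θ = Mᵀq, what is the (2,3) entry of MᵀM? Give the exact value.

Row 2 ↔ basis r, column 3 ↔ basis r^2, so (MᵀM)_{2,3} = Σᵢ (r)·(r^2) = (1)·(1) + (2)·(4) + (3)·(9) + (6)·(36) + (7)·(49) + (8)·(64) = 1107.

1107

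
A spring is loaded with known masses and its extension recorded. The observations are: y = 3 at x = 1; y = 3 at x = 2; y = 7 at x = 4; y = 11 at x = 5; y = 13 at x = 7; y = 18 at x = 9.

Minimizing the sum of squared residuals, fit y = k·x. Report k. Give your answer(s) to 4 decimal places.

The normal system MᵀM·[k]ᵀ = Mᵀy is [[176]]·[k]ᵀ = [345]ᵀ.
k = 345/176 = 1.96023.

k = 1.9602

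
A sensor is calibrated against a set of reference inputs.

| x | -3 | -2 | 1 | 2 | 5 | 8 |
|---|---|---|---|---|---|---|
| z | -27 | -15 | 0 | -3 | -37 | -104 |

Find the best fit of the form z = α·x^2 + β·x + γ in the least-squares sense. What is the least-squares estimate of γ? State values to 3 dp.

γ = -1.168

Sums needed: Σx^2·x^2 = 4835, Σx^2·x = 611, Σx^2 = 107, Σx·x = 107, Σx = 11, Σ1 = 6.
And Σx^2·z = -7896, Σx·z = -912, Σz = -186.
AᵀA·[α, β, γ]ᵀ = Aᵀz becomes [[4835, 611, 107]; [611, 107, 11]; [107, 11, 6]]·[α, β, γ]ᵀ = [-7896, -912, -186]ᵀ.
Solving the 3×3 system (Gaussian elimination) gives α = -8037/4103, β = 11415/4103, γ = -4794/4103.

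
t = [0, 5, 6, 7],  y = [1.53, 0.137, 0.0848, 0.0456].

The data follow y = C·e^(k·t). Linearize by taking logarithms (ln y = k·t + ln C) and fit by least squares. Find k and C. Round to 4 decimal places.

With ln yᵢ as the transformed response and tᵢ as the regressor:
AᵀA = [[110.0000, 18.0000]; [18.0000, 4]], rhs = [-46.3586, -7.1178]ᵀ  (here Σt = 18.0000, Σ(t)² = 110.0000, Σln y = -7.1178, Σt·ln y = -46.3586).
Solving (det = 116.0000): k = -0.49408, ln C = 0.44392, so C = exp(0.44392) = 1.55880.

k = -0.4941, C = 1.5588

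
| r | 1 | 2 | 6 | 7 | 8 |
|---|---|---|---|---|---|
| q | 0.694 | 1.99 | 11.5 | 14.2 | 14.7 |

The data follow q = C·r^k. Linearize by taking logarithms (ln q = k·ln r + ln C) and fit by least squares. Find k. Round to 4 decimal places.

Let Y = ln q. Fitting Y = k·ln r + ln C by least squares:
Sums: Σln r = 6.5103, Σ(ln r)² = 11.8015, Σln q = 8.1063, Σln r·ln q = 15.6053.
Normal system: [[11.8015, 6.5103]; [6.5103, 5]]·[k, ln C]ᵀ = [15.6053, 8.1063]ᵀ.
Slope k = (n·Σln r·ln q − Σln r·Σln q)/(n·Σ(ln r)² − (Σln r)²) = (5·15.6053 − 6.5103·8.1063)/16.6240 = 1.51903; ln C = (Σln q − k·Σln r)/n = -0.35659.

k = 1.5190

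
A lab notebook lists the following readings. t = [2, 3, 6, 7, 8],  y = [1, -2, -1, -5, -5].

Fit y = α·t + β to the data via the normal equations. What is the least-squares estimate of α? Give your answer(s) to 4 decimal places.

Compute the Gram sums: Σt·t = 162, Σt = 26, Σ1 = 5.
Moment sums: Σt·y = -85, Σy = -12.
Determinant 162·5 − 26² = 134.
α = ((-85)·5 − 26·(-12))/134 = -113/134; β = (162·(-12) − 26·(-85))/134 = 133/67.

α = -0.8433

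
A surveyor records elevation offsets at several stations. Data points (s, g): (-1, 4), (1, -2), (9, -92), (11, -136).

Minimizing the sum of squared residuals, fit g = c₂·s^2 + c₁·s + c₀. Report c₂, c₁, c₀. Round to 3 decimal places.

With design matrix X, XᵀX = [[21204, 2060, 204]; [2060, 204, 20]; [204, 20, 4]] and Xᵀg = [-23906, -2330, -226]ᵀ.
Solving the 3×3 system (Gaussian elimination) gives c₂ = -19/20, c₁ = -53/26, c₀ = 557/260.

c₂ = -0.950, c₁ = -2.038, c₀ = 2.142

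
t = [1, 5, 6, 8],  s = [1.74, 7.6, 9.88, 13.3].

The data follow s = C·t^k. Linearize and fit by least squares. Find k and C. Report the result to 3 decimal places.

k = 0.966, C = 1.718

Taking logs, ln s = k·ln t + ln C, so regress ln s on ln t.
AᵀA = [[10.1248, 5.4806]; [5.4806, 4]], rhs = [12.7493, 7.4603]ᵀ  (here Σln t = 5.4806, Σ(ln t)² = 10.1248, Σln s = 7.4603, Σln t·ln s = 12.7493).
Slope k = (n·Σln t·ln s − Σln t·Σln s)/(n·Σ(ln t)² − (Σln t)²) = (4·12.7493 − 5.4806·7.4603)/10.4617 = 0.96639; ln C = (Σln s − k·Σln t)/n = 0.54097, so C = exp(0.54097) = 1.71767.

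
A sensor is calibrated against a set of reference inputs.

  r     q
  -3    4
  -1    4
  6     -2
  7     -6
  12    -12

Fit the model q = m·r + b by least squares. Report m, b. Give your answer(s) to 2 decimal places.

Sums needed: Σr·r = 239, Σr = 21, Σ1 = 5.
And Σr·q = -214, Σq = -12.
Normal equations: [[239, 21]; [21, 5]]·[m, b]ᵀ = [-214, -12]ᵀ.
Eliminating b: 5·(row 1) − 21·(row 2) gives 754·m = 5·(-214) − 21·(-12) = -818, so m = -409/377.
Then b = ((-12) − 21·(-409/377))/5 = 813/377.

m = -1.08, b = 2.16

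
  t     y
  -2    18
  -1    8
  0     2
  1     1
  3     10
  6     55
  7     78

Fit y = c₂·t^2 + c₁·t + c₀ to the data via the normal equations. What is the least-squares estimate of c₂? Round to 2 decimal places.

The normal system MᵀM·[c₂, c₁, c₀]ᵀ = Mᵀy is [[3796, 578, 100]; [578, 100, 14]; [100, 14, 7]]·[c₂, c₁, c₀]ᵀ = [5973, 863, 172]ᵀ.
Row-reducing yields c₂ = 22151/10722, c₁ = -39005/10722, c₀ = 12511/5361.

c₂ = 2.07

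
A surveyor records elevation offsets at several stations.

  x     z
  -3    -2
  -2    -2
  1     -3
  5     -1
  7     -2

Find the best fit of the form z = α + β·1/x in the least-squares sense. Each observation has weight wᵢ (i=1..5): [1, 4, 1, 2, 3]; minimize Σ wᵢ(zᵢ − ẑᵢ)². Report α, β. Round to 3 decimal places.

α = -1.920, β = -0.249

MᵀWM·[α, β]ᵀ = MᵀWz reads: 11·α + (-53/105)·β = -21;  (-53/105)·α + (24832/11025)·β = 43/105.
Determinant 11·(24832/11025) − (-53/105)² = 270343/11025.
α = ((-21)·(24832/11025) − (-53/105)·(43/105))/(270343/11025) = -519193/270343; β = (11·(43/105) − (-53/105)·(-21))/(270343/11025) = -67200/270343.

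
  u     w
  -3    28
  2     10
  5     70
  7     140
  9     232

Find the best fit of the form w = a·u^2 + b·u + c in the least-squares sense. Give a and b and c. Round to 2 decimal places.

a = 2.94, b = -0.61, c = -0.34

Forming MᵀM = [[9684, 1178, 168]; [1178, 168, 20]; [168, 20, 5]] and Mᵀw = [27694, 3354, 480]ᵀ gives MᵀM·[a, b, c]ᵀ = Mᵀw.
Solving the 3×3 system (Gaussian elimination) gives a = 33205/11297, b = -6839/11297, c = -3820/11297.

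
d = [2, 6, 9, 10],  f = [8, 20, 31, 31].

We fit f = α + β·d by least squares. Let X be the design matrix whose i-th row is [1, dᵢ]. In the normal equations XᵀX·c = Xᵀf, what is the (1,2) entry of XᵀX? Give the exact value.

Row 1 ↔ basis 1, column 2 ↔ basis d, so (XᵀX)_{1,2} = Σᵢ d = (1)·(2) + (1)·(6) + (1)·(9) + (1)·(10) = 27.

27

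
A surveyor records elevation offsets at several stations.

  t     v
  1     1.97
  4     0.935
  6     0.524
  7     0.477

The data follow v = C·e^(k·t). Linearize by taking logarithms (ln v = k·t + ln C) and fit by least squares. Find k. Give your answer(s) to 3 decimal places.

Let Y = ln v. Fitting Y = k·t + ln C by least squares:
Σt = 18.0000, Σ(t)² = 102.0000, Σln v = -0.7757, Σt·ln v = -8.6501.
Equations: 102.0000·k + 18.0000·ln C = -8.6501;  18.0000·k + 4·ln C = -0.7757.
Δ = 102.0000·4 − (18.0000)² = 84.0000; k = (-8.6501·4 − 18.0000·-0.7757)/84.0000 = -0.24569, ln C = (102.0000·-0.7757 − 18.0000·-8.6501)/84.0000 = 0.91169.

k = -0.246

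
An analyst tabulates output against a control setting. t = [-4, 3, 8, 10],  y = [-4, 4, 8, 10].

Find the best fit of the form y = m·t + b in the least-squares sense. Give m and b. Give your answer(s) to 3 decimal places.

From the data, Σt·t = 189, Σt = 17, Σ1 = 4.
For Xᵀy: Σt·y = 192, Σy = 18.
Determinant 189·4 − 17² = 467.
m = (192·4 − 17·18)/467 = 462/467; b = (189·18 − 17·192)/467 = 138/467.

m = 0.989, b = 0.296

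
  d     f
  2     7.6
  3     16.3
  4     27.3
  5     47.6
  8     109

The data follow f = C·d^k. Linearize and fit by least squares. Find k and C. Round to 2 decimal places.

Linearized form: ln f = k·ln d + ln C. From the 5 transformed points,
AᵀA = [[10.5236, 6.8669]; [6.8669, 5]], rhs = [25.0289, 16.6804]ᵀ  (here Σln d = 6.8669, Σ(ln d)² = 10.5236, Σln f = 16.6804, Σln d·ln f = 25.0289).
Slope k = (n·Σln d·ln f − Σln d·Σln f)/(n·Σ(ln d)² − (Σln d)²) = (5·25.0289 − 6.8669·16.6804)/5.4631 = 1.94055; ln C = (Σln f − k·Σln d)/n = 0.67096, so C = exp(0.67096) = 1.95611.

k = 1.94, C = 1.96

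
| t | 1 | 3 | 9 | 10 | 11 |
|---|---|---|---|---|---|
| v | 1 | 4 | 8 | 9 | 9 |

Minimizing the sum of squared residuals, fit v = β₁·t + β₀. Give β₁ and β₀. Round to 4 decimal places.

β₁ = 0.7822, β₀ = 0.8812

Normal-equation sums: Σt·t = 312, Σt = 34, Σ1 = 5.
And Σt·v = 274, Σv = 31.
XᵀX·[β₁, β₀]ᵀ = Xᵀv becomes [[312, 34]; [34, 5]]·[β₁, β₀]ᵀ = [274, 31]ᵀ.
det = 312·5 − 34² = 404.
β₁ = (274·5 − 34·31)/404 = 79/101; β₀ = (312·31 − 34·274)/404 = 89/101.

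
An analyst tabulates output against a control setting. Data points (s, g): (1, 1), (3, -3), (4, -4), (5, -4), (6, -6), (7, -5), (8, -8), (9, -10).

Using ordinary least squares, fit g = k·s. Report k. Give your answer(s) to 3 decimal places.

The normal system XᵀX·[k]ᵀ = Xᵀg is [[281]]·[k]ᵀ = [-269]ᵀ.
Hence k = -269 / 281 ≈ -0.957295.

k = -0.957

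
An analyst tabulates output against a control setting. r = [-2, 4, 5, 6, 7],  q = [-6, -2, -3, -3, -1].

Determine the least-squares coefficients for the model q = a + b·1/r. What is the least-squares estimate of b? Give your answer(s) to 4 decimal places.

b = 5.2573

With design matrix X, XᵀX = [[5, 109/420]; [109/420, 70681/176400]] and Xᵀq = [-15, 44/35]ᵀ.
Determinant 5·(70681/176400) − (109/420)² = 85381/44100.
a = ((-15)·(70681/176400) − (109/420)·(44/35))/(85381/44100) = -1117767/341524; b = (5·(44/35) − (109/420)·(-15))/(85381/44100) = 448875/85381.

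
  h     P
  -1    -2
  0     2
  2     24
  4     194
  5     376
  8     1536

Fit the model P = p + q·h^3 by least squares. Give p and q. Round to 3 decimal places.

Entries of AᵀA: Σ1 = 6, Σh^3 = 708, Σh^3·h^3 = 281930.
For AᵀP: ΣP = 2130, Σh^3·P = 846042.
So AᵀA·[p, q]ᵀ = AᵀP: [[6, 708]; [708, 281930]]·[p, q]ᵀ = [2130, 846042]ᵀ.
Determinant 6·281930 − 708² = 1190316.
p = (2130·281930 − 708·846042)/1190316 = 126097/99193; q = (6·846042 − 708·2130)/1190316 = 297351/99193.

p = 1.271, q = 2.998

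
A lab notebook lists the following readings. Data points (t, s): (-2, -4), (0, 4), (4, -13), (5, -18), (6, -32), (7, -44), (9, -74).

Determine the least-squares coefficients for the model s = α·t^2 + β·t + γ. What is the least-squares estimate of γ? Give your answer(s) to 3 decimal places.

Compute the Gram sums: Σt^2·t^2 = 11155, Σt^2·t = 1469, Σt^2 = 211, Σt·t = 211, Σt = 29, Σ1 = 7.
Moment sums: Σt^2·s = -9976, Σt·s = -1300, Σs = -181.
MᵀM·[α, β, γ]ᵀ = Mᵀs becomes [[11155, 1469, 211]; [1469, 211, 29]; [211, 29, 7]]·[α, β, γ]ᵀ = [-9976, -1300, -181]ᵀ.
Solving the 3×3 system (Gaussian elimination) gives α = -12167/11928, β = 7435/11928, γ = 4587/1988.

γ = 2.307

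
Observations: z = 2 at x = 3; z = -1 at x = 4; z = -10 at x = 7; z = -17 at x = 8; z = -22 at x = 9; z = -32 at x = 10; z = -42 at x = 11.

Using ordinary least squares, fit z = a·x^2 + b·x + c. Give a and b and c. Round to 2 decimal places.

From the data, Σx^2·x^2 = 38036, Σx^2·x = 4006, Σx^2 = 440, Σx·x = 440, Σx = 52, Σ1 = 7.
For Mᵀz: Σx^2·z = -11640, Σx·z = -1184, Σz = -122.
MᵀM·[a, b, c]ᵀ = Mᵀz becomes [[38036, 4006, 440]; [4006, 440, 52]; [440, 52, 7]]·[a, b, c]ᵀ = [-11640, -1184, -122]ᵀ.
Row-reducing yields a = -2132/3423, b = 11572/3423, c = -3870/1141.

a = -0.62, b = 3.38, c = -3.39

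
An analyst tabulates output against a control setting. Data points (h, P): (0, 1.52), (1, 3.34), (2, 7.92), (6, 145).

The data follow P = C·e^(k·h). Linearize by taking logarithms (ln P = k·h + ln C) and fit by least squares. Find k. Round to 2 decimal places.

k = 0.76

Let Y = ln P. Fitting Y = k·h + ln C by least squares:
Σh = 9.0000, Σ(h)² = 41.0000, Σln P = 8.6708, Σh·ln P = 35.2052.
Equations: 41.0000·k + 9.0000·ln C = 35.2052;  9.0000·k + 4·ln C = 8.6708.
Δ = 41.0000·4 − (9.0000)² = 83.0000; k = (35.2052·4 − 9.0000·8.6708)/83.0000 = 0.75643, ln C = (41.0000·8.6708 − 9.0000·35.2052)/83.0000 = 0.46574.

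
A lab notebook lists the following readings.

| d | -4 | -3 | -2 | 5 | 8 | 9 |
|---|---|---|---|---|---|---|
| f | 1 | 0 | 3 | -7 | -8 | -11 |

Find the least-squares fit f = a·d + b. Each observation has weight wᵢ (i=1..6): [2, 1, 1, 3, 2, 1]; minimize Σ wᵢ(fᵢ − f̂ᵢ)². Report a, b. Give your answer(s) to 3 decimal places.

MᵀWM·[a, b]ᵀ = MᵀWf reads: 329·a + 27·b = -346;  27·a + 10·b = -43.
(Σwᵢ·d·d = 329, Σwᵢ·d = 27, Σwᵢ·1 = 10, Σwᵢ·d·f = -346, Σwᵢ·f = -43.)
Δ = 329·10 − 27² = 2561.
a = ((-346)·10 − 27·(-43))/2561 = -2299/2561; b = (329·(-43) − 27·(-346))/2561 = -4805/2561.

a = -0.898, b = -1.876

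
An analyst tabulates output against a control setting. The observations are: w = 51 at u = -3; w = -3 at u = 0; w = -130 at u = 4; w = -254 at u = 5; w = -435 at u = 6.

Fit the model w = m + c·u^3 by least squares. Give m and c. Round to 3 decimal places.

MᵀM·[m, c]ᵀ = Mᵀw reads: 5·m + 378·c = -771;  378·m + 67106·c = -135407.
Eliminating c: 67106·(row 1) − 378·(row 2) gives 192646·m = 67106·(-771) − 378·(-135407) = -554880, so m = -277440/96323.
Then c = ((-135407) − 378·(-277440/96323))/67106 = -385597/192646.

m = -2.880, c = -2.002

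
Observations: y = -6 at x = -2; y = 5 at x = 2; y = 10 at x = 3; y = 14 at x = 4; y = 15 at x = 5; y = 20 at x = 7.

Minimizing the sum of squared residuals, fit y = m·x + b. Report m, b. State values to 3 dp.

m = 2.975, b = 0.246

Compute the Gram sums: Σx·x = 107, Σx = 19, Σ1 = 6.
For Aᵀy: Σx·y = 323, Σy = 58.
AᵀA·[m, b]ᵀ = Aᵀy becomes [[107, 19]; [19, 6]]·[m, b]ᵀ = [323, 58]ᵀ.
Determinant 107·6 − 19² = 281.
m = (323·6 − 19·58)/281 = 836/281; b = (107·58 − 19·323)/281 = 69/281.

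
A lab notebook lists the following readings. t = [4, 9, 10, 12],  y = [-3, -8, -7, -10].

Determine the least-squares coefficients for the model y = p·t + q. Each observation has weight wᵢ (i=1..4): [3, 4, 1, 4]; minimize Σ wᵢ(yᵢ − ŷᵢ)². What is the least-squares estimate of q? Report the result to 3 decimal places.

Setting ∂/∂p … = 0 gives: 1048·p + 106·q = -874;  106·p + 12·q = -88.
det = 1048·12 − 106² = 1340.
p = ((-874)·12 − 106·(-88))/1340 = -58/67; q = (1048·(-88) − 106·(-874))/1340 = 21/67.

q = 0.313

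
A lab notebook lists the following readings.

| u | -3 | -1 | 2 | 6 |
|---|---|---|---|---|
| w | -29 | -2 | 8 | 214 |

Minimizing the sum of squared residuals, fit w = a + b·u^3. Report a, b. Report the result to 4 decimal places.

XᵀX·[a, b]ᵀ = Xᵀw reads: 4·a + 196·b = 191;  196·a + 47450·b = 47073.
(Σ1 = 4, Σu^3 = 196, Σu^3·u^3 = 47450, Σw = 191, Σu^3·w = 47073.)
Δ = 4·47450 − 196² = 151384.
a = (191·47450 − 196·47073)/151384 = -81679/75692; b = (4·47073 − 196·191)/151384 = 18857/18923.

a = -1.0791, b = 0.9965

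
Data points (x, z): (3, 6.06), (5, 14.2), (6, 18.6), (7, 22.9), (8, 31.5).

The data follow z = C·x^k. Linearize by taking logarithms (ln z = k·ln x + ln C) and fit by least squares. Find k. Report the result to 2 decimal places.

k = 1.64

Let Y = ln z. Fitting Y = k·ln x + ln C by least squares:
Sums: Σln x = 8.5252, Σ(ln x)² = 15.1183, Σln z = 13.9592, Σln x·ln z = 24.7542.
Normal system: [[15.1183, 8.5252]; [8.5252, 5]]·[k, ln C]ᵀ = [24.7542, 13.9592]ᵀ.
Δ = 15.1183·5 − (8.5252)² = 2.9130; k = (24.7542·5 − 8.5252·13.9592)/2.9130 = 1.63612, ln C = (15.1183·13.9592 − 8.5252·24.7542)/2.9130 = 0.00221.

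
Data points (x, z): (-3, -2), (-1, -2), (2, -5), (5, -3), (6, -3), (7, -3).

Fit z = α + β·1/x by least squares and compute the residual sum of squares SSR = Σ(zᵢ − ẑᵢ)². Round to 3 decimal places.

SSR = 2.198

From the data, Σ1 = 6, Σ1/x = -34/105, Σ1/x·1/x = 31957/22050.
And Σz = -18, Σ1/x·z = -143/105.
Normal equations: [[6, -34/105]; [-34/105, 31957/22050]]·[α, β]ᵀ = [-18, -143/105]ᵀ.
Δ = 6·(31957/22050) − (-34/105)² = 18943/2205.
α = ((-18)·(31957/22050) − (-34/105)·(-143/105))/(18943/2205) = -58495/18943; β = (6·(-143/105) − (-34/105)·(-18))/(18943/2205) = -30870/18943.
Residuals: 10319/18943, -10261/18943, -20785/18943, 7840/18943, 6811/18943, 6076/18943; SSR = 41628/18943.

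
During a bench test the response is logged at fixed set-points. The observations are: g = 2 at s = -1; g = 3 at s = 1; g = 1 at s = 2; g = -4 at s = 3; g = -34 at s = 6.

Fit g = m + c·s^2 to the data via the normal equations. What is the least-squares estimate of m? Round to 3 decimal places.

Entries of XᵀX: Σ1 = 5, Σs^2 = 51, Σs^2·s^2 = 1395.
Right-hand side: Σg = -32, Σs^2·g = -1251.
Determinant 5·1395 − 51² = 4374.
m = ((-32)·1395 − 51·(-1251))/4374 = 2129/486; c = (5·(-1251) − 51·(-32))/4374 = -1541/1458.

m = 4.381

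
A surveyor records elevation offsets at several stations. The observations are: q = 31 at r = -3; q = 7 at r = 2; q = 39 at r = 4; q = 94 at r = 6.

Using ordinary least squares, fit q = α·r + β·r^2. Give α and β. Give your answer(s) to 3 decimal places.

α = -1.772, β = 2.897

Normal-equation sums: Σr·r = 65, Σr·r^2 = 261, Σr^2·r^2 = 1649.
Moment sums: Σr·q = 641, Σr^2·q = 4315.
Determinant 65·1649 − 261² = 39064.
α = (641·1649 − 261·4315)/39064 = -34603/19532; β = (65·4315 − 261·641)/39064 = 56587/19532.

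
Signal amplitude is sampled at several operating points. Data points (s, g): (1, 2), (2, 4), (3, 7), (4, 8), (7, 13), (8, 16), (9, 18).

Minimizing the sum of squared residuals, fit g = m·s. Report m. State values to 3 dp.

Entries of XᵀX: Σs·s = 224.
Right-hand side: Σs·g = 444.
m = 444/224 = 1.98214.

m = 1.982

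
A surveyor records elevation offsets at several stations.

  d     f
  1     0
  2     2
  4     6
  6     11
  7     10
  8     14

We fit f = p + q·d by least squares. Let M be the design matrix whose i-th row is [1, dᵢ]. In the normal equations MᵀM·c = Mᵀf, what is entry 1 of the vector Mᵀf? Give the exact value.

43

Entry 1 ↔ basis 1, so (Mᵀf)_{1} = Σᵢ fᵢ = (1)·(0) + (1)·(2) + (1)·(6) + (1)·(11) + (1)·(10) + (1)·(14) = 43.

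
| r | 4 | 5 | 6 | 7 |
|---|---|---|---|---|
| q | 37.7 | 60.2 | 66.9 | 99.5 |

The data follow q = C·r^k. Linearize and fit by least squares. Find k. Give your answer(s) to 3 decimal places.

With ln qᵢ as the transformed response and ln rᵢ as the regressor:
Σln r = 6.7334, Σ(ln r)² = 11.5091, Σln q = 16.5307, Σln r·ln q = 28.1093.
Equations: 11.5091·k + 6.7334·ln C = 28.1093;  6.7334·k + 4·ln C = 16.5307.
Solving (det = 0.6976): k = 1.61930, ln C = 1.40683.

k = 1.619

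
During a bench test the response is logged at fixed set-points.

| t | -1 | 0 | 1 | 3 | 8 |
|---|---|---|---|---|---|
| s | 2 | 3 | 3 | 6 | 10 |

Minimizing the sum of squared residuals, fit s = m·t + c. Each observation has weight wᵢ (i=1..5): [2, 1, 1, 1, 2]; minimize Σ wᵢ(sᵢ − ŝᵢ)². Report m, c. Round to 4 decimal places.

m = 0.9009, c = 2.8262

Forming XᵀWX = [[140, 18]; [18, 7]] and XᵀWs = [177, 36]ᵀ gives XᵀWX·[m, c]ᵀ = XᵀWs.
det = 140·7 − 18² = 656.
m = (177·7 − 18·36)/656 = 591/656; c = (140·36 − 18·177)/656 = 927/328.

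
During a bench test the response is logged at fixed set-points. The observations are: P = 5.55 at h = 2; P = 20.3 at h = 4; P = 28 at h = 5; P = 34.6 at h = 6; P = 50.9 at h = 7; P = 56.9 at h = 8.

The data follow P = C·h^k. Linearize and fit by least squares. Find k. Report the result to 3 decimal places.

Let Y = ln P. Fitting Y = k·ln h + ln C by least squares:
AᵀA = [[16.3136, 9.5060]; [9.5060, 6]], rhs = [33.1250, 19.5716]ᵀ  (here Σln h = 9.5060, Σ(ln h)² = 16.3136, Σln P = 19.5716, Σln h·ln P = 33.1250).
Slope k = (n·Σln h·ln P − Σln h·Σln P)/(n·Σ(ln h)² − (Σln h)²) = (6·33.1250 − 9.5060·19.5716)/7.5177 = 1.68965; ln C = (Σln P − k·Σln h)/n = 0.58497.

k = 1.690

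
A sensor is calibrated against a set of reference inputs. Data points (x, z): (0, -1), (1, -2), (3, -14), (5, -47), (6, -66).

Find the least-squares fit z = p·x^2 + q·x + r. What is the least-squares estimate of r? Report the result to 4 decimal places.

MᵀM·[p, q, r]ᵀ = Mᵀz reads: 2003·p + 369·q + 71·r = -3679;  369·p + 71·q + 15·r = -675;  71·p + 15·q + 5·r = -130.
Row-reducing yields p = -205/98, q = 2025/1274, r = -678/637.

r = -1.0644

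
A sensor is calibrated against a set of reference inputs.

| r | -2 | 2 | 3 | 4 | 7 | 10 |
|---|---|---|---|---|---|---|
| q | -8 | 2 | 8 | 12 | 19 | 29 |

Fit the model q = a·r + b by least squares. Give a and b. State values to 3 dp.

a = 3.105, b = -2.085

The normal system XᵀX·[a, b]ᵀ = Xᵀq is [[182, 24]; [24, 6]]·[a, b]ᵀ = [515, 62]ᵀ.
det = 182·6 − 24² = 516.
a = (515·6 − 24·62)/516 = 267/86; b = (182·62 − 24·515)/516 = -269/129.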